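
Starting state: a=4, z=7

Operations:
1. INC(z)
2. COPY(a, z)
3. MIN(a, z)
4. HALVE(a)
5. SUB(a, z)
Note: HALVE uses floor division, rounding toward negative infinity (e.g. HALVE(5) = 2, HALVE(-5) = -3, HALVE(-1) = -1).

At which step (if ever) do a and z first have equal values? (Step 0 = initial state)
Step 2

a and z first become equal after step 2.

Comparing values at each step:
Initial: a=4, z=7
After step 1: a=4, z=8
After step 2: a=8, z=8 ← equal!
After step 3: a=8, z=8 ← equal!
After step 4: a=4, z=8
After step 5: a=-4, z=8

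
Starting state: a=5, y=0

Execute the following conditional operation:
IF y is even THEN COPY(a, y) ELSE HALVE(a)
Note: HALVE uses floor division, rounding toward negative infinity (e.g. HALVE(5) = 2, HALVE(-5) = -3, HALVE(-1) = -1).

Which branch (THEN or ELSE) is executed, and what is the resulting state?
Branch: THEN, Final state: a=0, y=0

Evaluating condition: y is even
Condition is True, so THEN branch executes
After COPY(a, y): a=0, y=0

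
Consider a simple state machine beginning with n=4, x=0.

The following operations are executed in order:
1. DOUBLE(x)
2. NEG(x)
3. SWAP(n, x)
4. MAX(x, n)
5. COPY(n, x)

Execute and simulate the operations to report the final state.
{n: 4, x: 4}

Step-by-step execution:
Initial: n=4, x=0
After step 1 (DOUBLE(x)): n=4, x=0
After step 2 (NEG(x)): n=4, x=0
After step 3 (SWAP(n, x)): n=0, x=4
After step 4 (MAX(x, n)): n=0, x=4
After step 5 (COPY(n, x)): n=4, x=4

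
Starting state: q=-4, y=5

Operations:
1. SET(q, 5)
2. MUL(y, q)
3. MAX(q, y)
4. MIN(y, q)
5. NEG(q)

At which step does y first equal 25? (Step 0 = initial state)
Step 2

Tracing y:
Initial: y = 5
After step 1: y = 5
After step 2: y = 25 ← first occurrence
After step 3: y = 25
After step 4: y = 25
After step 5: y = 25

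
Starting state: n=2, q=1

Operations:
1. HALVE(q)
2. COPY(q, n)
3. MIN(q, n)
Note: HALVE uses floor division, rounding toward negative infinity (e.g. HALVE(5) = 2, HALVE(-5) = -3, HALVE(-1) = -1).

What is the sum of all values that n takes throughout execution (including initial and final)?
8

Values of n at each step:
Initial: n = 2
After step 1: n = 2
After step 2: n = 2
After step 3: n = 2
Sum = 2 + 2 + 2 + 2 = 8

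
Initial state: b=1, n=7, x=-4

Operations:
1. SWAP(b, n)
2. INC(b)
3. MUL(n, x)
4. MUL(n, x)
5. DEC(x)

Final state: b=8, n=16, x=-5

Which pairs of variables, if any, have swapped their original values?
None

Comparing initial and final values:
b: 1 → 8
x: -4 → -5
n: 7 → 16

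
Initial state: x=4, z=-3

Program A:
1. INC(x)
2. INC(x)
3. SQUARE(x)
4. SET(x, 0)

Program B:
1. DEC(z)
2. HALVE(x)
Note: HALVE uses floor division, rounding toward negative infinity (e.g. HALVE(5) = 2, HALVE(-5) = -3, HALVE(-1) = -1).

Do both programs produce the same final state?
No

Program A final state: x=0, z=-3
Program B final state: x=2, z=-4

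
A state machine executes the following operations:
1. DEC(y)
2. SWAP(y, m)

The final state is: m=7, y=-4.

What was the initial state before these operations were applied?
m=-4, y=8

Working backwards:
Final state: m=7, y=-4
Before step 2 (SWAP(y, m)): m=-4, y=7
Before step 1 (DEC(y)): m=-4, y=8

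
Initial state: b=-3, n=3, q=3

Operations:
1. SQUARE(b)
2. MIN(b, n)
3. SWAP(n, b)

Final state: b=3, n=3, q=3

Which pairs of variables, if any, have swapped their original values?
None

Comparing initial and final values:
b: -3 → 3
q: 3 → 3
n: 3 → 3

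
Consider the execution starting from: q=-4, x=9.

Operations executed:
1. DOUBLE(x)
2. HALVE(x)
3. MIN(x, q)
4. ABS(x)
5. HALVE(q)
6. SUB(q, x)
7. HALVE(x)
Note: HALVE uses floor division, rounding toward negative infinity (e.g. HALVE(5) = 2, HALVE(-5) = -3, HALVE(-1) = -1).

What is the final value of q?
q = -6

Tracing execution:
Step 1: DOUBLE(x) → q = -4
Step 2: HALVE(x) → q = -4
Step 3: MIN(x, q) → q = -4
Step 4: ABS(x) → q = -4
Step 5: HALVE(q) → q = -2
Step 6: SUB(q, x) → q = -6
Step 7: HALVE(x) → q = -6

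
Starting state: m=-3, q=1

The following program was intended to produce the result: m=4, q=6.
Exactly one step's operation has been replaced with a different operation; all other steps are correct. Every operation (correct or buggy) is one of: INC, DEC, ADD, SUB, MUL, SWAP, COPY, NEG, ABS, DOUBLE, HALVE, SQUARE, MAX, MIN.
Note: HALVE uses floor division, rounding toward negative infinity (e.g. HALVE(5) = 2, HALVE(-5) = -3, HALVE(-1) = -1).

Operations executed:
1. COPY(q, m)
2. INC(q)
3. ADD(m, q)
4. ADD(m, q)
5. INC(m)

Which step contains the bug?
Step 3

Trace with buggy code:
Initial: m=-3, q=1
After step 1: m=-3, q=-3
After step 2: m=-3, q=-2
After step 3: m=-5, q=-2
After step 4: m=-7, q=-2
After step 5: m=-6, q=-2
Actual final m=-6, q=-2 ≠ expected m=4, q=6.
Step 3 is the only position where a single-operation replacement can produce the expected result.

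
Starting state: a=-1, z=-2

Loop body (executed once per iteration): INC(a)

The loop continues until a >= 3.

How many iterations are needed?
4

Tracing iterations:
Initial: a=-1, z=-2
After iteration 1: a=0, z=-2
After iteration 2: a=1, z=-2
After iteration 3: a=2, z=-2
After iteration 4: a=3, z=-2
a >= 3 now holds, so the loop exits after 4 iterations.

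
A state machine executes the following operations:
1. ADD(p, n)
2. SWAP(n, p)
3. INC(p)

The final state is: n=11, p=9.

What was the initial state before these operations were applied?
n=8, p=3

Working backwards:
Final state: n=11, p=9
Before step 3 (INC(p)): n=11, p=8
Before step 2 (SWAP(n, p)): n=8, p=11
Before step 1 (ADD(p, n)): n=8, p=3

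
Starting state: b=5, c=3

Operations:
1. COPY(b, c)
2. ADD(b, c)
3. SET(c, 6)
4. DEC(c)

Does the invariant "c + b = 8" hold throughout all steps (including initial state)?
No, violated after step 1

The invariant is violated after step 1.

State at each step:
Initial: b=5, c=3
After step 1: b=3, c=3
After step 2: b=6, c=3
After step 3: b=6, c=6
After step 4: b=6, c=5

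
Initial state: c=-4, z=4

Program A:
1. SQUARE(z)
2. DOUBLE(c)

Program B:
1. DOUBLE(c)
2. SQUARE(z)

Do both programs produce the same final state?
Yes

Program A final state: c=-8, z=16
Program B final state: c=-8, z=16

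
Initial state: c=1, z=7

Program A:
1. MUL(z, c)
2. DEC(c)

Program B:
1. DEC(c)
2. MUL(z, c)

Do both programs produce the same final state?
No

Program A final state: c=0, z=7
Program B final state: c=0, z=0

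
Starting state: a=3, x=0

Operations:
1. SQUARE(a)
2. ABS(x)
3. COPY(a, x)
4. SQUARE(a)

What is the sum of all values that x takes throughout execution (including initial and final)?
0

Values of x at each step:
Initial: x = 0
After step 1: x = 0
After step 2: x = 0
After step 3: x = 0
After step 4: x = 0
Sum = 0 + 0 + 0 + 0 + 0 = 0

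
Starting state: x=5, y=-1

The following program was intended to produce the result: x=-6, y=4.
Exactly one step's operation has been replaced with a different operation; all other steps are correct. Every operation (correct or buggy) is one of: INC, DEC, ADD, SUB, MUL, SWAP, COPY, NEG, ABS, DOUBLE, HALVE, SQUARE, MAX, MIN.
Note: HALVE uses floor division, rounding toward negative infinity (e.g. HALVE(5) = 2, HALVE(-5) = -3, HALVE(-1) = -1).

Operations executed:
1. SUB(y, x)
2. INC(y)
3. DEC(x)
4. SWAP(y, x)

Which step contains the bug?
Step 2

Trace with buggy code:
Initial: x=5, y=-1
After step 1: x=5, y=-6
After step 2: x=5, y=-5
After step 3: x=4, y=-5
After step 4: x=-5, y=4
Actual final x=-5, y=4 ≠ expected x=-6, y=4.
Step 2 is the only position where a single-operation replacement can produce the expected result.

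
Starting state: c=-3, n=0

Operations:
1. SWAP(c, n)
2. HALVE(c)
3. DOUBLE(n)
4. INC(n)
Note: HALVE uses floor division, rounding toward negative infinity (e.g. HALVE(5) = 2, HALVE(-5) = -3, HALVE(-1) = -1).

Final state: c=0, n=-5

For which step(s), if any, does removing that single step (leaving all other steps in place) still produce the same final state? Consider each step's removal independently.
Step(s) 2

Testing removal of each single step:
Without step 1: final = c=-2, n=1 (different)
Without step 2: final = c=0, n=-5 (same)
Without step 3: final = c=0, n=-2 (different)
Without step 4: final = c=0, n=-6 (different)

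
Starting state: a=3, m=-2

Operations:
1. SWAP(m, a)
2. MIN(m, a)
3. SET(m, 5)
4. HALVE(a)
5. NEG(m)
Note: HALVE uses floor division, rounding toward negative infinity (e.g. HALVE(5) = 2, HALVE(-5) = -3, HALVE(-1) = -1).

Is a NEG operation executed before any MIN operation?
No

First NEG: step 5
First MIN: step 2
Since 5 > 2, MIN comes first.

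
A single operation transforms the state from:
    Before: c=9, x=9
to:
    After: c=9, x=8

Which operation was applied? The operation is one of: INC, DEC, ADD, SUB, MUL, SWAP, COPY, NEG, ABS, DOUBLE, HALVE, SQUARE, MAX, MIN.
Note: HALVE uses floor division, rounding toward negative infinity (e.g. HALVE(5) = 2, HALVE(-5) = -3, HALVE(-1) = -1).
DEC(x)

Analyzing the change:
Before: c=9, x=9
After: c=9, x=8
Variable x changed from 9 to 8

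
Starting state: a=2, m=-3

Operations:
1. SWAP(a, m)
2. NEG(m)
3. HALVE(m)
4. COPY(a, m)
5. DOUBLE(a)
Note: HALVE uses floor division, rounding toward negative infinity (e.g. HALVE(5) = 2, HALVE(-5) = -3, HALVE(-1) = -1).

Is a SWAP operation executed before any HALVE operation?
Yes

First SWAP: step 1
First HALVE: step 3
Since 1 < 3, SWAP comes first.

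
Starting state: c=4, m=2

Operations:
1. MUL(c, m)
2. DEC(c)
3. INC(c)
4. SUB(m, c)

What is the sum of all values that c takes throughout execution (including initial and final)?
35

Values of c at each step:
Initial: c = 4
After step 1: c = 8
After step 2: c = 7
After step 3: c = 8
After step 4: c = 8
Sum = 4 + 8 + 7 + 8 + 8 = 35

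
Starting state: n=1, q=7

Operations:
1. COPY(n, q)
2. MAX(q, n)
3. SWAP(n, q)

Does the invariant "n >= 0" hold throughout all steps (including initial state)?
Yes

The invariant holds at every step.

State at each step:
Initial: n=1, q=7
After step 1: n=7, q=7
After step 2: n=7, q=7
After step 3: n=7, q=7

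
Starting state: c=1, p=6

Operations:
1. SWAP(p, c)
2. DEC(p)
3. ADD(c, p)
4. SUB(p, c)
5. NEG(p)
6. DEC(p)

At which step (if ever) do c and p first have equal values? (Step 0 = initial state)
Step 5

c and p first become equal after step 5.

Comparing values at each step:
Initial: c=1, p=6
After step 1: c=6, p=1
After step 2: c=6, p=0
After step 3: c=6, p=0
After step 4: c=6, p=-6
After step 5: c=6, p=6 ← equal!
After step 6: c=6, p=5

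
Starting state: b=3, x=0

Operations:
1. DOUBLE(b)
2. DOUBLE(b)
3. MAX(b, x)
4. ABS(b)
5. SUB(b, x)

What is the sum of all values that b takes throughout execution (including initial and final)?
57

Values of b at each step:
Initial: b = 3
After step 1: b = 6
After step 2: b = 12
After step 3: b = 12
After step 4: b = 12
After step 5: b = 12
Sum = 3 + 6 + 12 + 12 + 12 + 12 = 57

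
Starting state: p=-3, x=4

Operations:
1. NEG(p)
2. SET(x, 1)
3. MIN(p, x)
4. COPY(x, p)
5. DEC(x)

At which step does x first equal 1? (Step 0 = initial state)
Step 2

Tracing x:
Initial: x = 4
After step 1: x = 4
After step 2: x = 1 ← first occurrence
After step 3: x = 1
After step 4: x = 1
After step 5: x = 0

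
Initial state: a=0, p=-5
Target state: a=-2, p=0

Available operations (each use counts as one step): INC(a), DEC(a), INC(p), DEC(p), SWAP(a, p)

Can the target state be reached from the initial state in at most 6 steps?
Yes

Path (4 steps): INC(p) → INC(p) → INC(p) → SWAP(a, p)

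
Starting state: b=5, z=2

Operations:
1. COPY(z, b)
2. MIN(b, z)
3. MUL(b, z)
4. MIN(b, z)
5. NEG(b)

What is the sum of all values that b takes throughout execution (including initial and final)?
40

Values of b at each step:
Initial: b = 5
After step 1: b = 5
After step 2: b = 5
After step 3: b = 25
After step 4: b = 5
After step 5: b = -5
Sum = 5 + 5 + 5 + 25 + 5 + -5 = 40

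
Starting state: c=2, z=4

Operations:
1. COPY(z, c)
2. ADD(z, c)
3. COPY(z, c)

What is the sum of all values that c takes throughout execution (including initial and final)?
8

Values of c at each step:
Initial: c = 2
After step 1: c = 2
After step 2: c = 2
After step 3: c = 2
Sum = 2 + 2 + 2 + 2 = 8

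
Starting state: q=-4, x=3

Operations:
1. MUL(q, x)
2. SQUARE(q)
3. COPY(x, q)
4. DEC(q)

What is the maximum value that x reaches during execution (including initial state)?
144

Values of x at each step:
Initial: x = 3
After step 1: x = 3
After step 2: x = 3
After step 3: x = 144 ← maximum
After step 4: x = 144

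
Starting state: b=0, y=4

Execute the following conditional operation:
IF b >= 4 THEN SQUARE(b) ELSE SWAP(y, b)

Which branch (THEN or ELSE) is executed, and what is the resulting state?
Branch: ELSE, Final state: b=4, y=0

Evaluating condition: b >= 4
b = 0
Condition is False, so ELSE branch executes
After SWAP(y, b): b=4, y=0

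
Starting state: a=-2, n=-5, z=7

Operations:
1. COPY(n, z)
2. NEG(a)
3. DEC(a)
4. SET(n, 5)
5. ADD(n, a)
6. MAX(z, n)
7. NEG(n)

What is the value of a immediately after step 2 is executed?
a = 2

Tracing a through execution:
Initial: a = -2
After step 1 (COPY(n, z)): a = -2
After step 2 (NEG(a)): a = 2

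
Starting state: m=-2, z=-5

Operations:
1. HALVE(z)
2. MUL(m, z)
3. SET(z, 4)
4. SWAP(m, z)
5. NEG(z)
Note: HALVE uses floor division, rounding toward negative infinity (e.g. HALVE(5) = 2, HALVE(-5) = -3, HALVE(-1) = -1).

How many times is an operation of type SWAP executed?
1

Counting SWAP operations:
Step 4: SWAP(m, z) ← SWAP
Total: 1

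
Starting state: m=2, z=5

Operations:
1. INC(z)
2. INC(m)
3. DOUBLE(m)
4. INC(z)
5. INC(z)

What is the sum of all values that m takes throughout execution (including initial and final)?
25

Values of m at each step:
Initial: m = 2
After step 1: m = 2
After step 2: m = 3
After step 3: m = 6
After step 4: m = 6
After step 5: m = 6
Sum = 2 + 2 + 3 + 6 + 6 + 6 = 25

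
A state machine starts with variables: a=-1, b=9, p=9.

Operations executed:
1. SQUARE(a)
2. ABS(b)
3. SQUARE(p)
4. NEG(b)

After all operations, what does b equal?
b = -9

Tracing execution:
Step 1: SQUARE(a) → b = 9
Step 2: ABS(b) → b = 9
Step 3: SQUARE(p) → b = 9
Step 4: NEG(b) → b = -9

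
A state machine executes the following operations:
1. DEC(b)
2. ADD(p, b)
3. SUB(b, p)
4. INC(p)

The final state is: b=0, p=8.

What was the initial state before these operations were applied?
b=8, p=0

Working backwards:
Final state: b=0, p=8
Before step 4 (INC(p)): b=0, p=7
Before step 3 (SUB(b, p)): b=7, p=7
Before step 2 (ADD(p, b)): b=7, p=0
Before step 1 (DEC(b)): b=8, p=0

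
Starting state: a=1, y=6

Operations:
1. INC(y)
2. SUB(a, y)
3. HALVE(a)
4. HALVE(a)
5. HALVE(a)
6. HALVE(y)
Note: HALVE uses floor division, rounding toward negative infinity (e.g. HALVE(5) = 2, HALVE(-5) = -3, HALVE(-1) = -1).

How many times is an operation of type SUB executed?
1

Counting SUB operations:
Step 2: SUB(a, y) ← SUB
Total: 1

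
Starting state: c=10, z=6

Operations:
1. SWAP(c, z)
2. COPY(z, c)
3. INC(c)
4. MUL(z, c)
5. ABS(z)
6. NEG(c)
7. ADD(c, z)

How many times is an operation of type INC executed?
1

Counting INC operations:
Step 3: INC(c) ← INC
Total: 1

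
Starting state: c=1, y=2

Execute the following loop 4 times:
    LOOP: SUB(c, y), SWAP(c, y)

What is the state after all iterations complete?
c=-4, y=7

Iteration trace:
Start: c=1, y=2
After iteration 1: c=2, y=-1
After iteration 2: c=-1, y=3
After iteration 3: c=3, y=-4
After iteration 4: c=-4, y=7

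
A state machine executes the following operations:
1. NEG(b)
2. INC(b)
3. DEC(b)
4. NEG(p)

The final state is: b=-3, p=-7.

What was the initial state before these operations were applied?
b=3, p=7

Working backwards:
Final state: b=-3, p=-7
Before step 4 (NEG(p)): b=-3, p=7
Before step 3 (DEC(b)): b=-2, p=7
Before step 2 (INC(b)): b=-3, p=7
Before step 1 (NEG(b)): b=3, p=7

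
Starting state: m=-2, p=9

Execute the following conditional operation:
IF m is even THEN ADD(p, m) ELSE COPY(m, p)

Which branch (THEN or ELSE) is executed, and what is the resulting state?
Branch: THEN, Final state: m=-2, p=7

Evaluating condition: m is even
Condition is True, so THEN branch executes
After ADD(p, m): m=-2, p=7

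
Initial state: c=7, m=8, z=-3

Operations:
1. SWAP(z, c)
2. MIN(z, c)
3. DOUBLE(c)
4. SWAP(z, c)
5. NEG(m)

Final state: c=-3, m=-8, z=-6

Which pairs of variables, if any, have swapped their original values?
None

Comparing initial and final values:
z: -3 → -6
c: 7 → -3
m: 8 → -8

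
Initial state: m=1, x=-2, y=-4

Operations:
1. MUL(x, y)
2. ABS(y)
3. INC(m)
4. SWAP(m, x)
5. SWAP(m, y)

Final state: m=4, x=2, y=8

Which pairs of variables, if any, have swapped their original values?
None

Comparing initial and final values:
x: -2 → 2
y: -4 → 8
m: 1 → 4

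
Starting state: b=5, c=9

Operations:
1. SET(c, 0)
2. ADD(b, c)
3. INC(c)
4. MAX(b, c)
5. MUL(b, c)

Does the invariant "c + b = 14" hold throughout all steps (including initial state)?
No, violated after step 1

The invariant is violated after step 1.

State at each step:
Initial: b=5, c=9
After step 1: b=5, c=0
After step 2: b=5, c=0
After step 3: b=5, c=1
After step 4: b=5, c=1
After step 5: b=5, c=1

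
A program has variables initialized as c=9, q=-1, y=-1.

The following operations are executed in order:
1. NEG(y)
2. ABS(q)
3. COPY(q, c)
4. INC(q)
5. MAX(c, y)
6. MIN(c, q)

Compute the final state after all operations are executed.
{c: 9, q: 10, y: 1}

Step-by-step execution:
Initial: c=9, q=-1, y=-1
After step 1 (NEG(y)): c=9, q=-1, y=1
After step 2 (ABS(q)): c=9, q=1, y=1
After step 3 (COPY(q, c)): c=9, q=9, y=1
After step 4 (INC(q)): c=9, q=10, y=1
After step 5 (MAX(c, y)): c=9, q=10, y=1
After step 6 (MIN(c, q)): c=9, q=10, y=1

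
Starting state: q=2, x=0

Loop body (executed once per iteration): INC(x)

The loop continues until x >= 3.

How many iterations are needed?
3

Tracing iterations:
Initial: q=2, x=0
After iteration 1: q=2, x=1
After iteration 2: q=2, x=2
After iteration 3: q=2, x=3
x >= 3 now holds, so the loop exits after 3 iterations.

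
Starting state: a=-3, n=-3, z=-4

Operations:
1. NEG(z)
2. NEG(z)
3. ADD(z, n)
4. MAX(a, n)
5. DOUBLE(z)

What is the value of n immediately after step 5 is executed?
n = -3

Tracing n through execution:
Initial: n = -3
After step 1 (NEG(z)): n = -3
After step 2 (NEG(z)): n = -3
After step 3 (ADD(z, n)): n = -3
After step 4 (MAX(a, n)): n = -3
After step 5 (DOUBLE(z)): n = -3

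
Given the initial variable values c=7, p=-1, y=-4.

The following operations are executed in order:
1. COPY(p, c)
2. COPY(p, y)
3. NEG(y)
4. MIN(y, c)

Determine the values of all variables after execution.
{c: 7, p: -4, y: 4}

Step-by-step execution:
Initial: c=7, p=-1, y=-4
After step 1 (COPY(p, c)): c=7, p=7, y=-4
After step 2 (COPY(p, y)): c=7, p=-4, y=-4
After step 3 (NEG(y)): c=7, p=-4, y=4
After step 4 (MIN(y, c)): c=7, p=-4, y=4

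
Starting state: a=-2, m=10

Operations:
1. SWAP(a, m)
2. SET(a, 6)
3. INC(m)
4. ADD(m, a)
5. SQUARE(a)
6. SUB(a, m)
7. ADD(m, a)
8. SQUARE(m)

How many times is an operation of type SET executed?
1

Counting SET operations:
Step 2: SET(a, 6) ← SET
Total: 1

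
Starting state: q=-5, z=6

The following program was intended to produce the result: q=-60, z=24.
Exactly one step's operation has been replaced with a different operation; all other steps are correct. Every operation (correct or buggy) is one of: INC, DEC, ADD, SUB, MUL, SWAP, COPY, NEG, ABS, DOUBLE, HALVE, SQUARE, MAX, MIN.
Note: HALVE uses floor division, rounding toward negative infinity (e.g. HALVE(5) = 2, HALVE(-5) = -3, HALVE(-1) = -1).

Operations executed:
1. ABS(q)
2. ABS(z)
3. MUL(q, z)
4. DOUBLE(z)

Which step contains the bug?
Step 1

Trace with buggy code:
Initial: q=-5, z=6
After step 1: q=5, z=6
After step 2: q=5, z=6
After step 3: q=30, z=6
After step 4: q=30, z=12
Actual final q=30, z=12 ≠ expected q=-60, z=24.
Step 1 is the only position where a single-operation replacement can produce the expected result.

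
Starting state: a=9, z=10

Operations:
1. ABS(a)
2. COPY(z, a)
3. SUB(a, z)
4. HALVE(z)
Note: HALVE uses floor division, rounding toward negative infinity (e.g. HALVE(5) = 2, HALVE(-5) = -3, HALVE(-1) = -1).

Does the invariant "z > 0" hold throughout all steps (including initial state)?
Yes

The invariant holds at every step.

State at each step:
Initial: a=9, z=10
After step 1: a=9, z=10
After step 2: a=9, z=9
After step 3: a=0, z=9
After step 4: a=0, z=4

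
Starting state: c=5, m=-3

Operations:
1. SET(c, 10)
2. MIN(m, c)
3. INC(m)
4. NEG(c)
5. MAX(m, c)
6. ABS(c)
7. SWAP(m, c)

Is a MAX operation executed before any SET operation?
No

First MAX: step 5
First SET: step 1
Since 5 > 1, SET comes first.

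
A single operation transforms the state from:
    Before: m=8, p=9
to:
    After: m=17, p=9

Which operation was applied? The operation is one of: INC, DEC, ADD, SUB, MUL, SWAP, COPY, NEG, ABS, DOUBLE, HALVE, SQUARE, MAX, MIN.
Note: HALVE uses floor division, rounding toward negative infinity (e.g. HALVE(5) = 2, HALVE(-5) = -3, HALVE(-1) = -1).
ADD(m, p)

Analyzing the change:
Before: m=8, p=9
After: m=17, p=9
Variable m changed from 8 to 17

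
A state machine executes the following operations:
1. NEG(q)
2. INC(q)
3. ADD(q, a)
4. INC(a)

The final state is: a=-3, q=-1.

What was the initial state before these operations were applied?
a=-4, q=-2

Working backwards:
Final state: a=-3, q=-1
Before step 4 (INC(a)): a=-4, q=-1
Before step 3 (ADD(q, a)): a=-4, q=3
Before step 2 (INC(q)): a=-4, q=2
Before step 1 (NEG(q)): a=-4, q=-2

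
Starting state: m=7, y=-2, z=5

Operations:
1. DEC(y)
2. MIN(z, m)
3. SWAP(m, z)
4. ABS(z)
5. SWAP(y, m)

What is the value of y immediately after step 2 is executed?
y = -3

Tracing y through execution:
Initial: y = -2
After step 1 (DEC(y)): y = -3
After step 2 (MIN(z, m)): y = -3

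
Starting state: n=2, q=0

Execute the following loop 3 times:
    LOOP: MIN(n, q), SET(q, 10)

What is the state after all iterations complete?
n=0, q=10

Iteration trace:
Start: n=2, q=0
After iteration 1: n=0, q=10
After iteration 2: n=0, q=10
After iteration 3: n=0, q=10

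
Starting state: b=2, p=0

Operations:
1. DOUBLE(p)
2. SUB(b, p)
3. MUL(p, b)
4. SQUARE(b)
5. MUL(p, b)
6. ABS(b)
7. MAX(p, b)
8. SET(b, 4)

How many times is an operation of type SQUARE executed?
1

Counting SQUARE operations:
Step 4: SQUARE(b) ← SQUARE
Total: 1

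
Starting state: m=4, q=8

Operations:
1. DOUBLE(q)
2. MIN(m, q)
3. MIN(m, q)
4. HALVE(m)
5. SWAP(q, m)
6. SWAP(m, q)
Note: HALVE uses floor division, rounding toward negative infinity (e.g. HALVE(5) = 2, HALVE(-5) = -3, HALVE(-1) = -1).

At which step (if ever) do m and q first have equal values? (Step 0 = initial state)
Never

m and q never become equal during execution.

Comparing values at each step:
Initial: m=4, q=8
After step 1: m=4, q=16
After step 2: m=4, q=16
After step 3: m=4, q=16
After step 4: m=2, q=16
After step 5: m=16, q=2
After step 6: m=2, q=16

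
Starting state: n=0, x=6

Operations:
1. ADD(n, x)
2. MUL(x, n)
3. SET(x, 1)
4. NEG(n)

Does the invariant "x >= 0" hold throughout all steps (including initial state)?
Yes

The invariant holds at every step.

State at each step:
Initial: n=0, x=6
After step 1: n=6, x=6
After step 2: n=6, x=36
After step 3: n=6, x=1
After step 4: n=-6, x=1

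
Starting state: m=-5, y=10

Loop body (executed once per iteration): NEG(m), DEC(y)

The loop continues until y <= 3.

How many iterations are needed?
7

Tracing iterations:
Initial: m=-5, y=10
After iteration 1: m=5, y=9
After iteration 2: m=-5, y=8
After iteration 3: m=5, y=7
After iteration 4: m=-5, y=6
After iteration 5: m=5, y=5
After iteration 6: m=-5, y=4
After iteration 7: m=5, y=3
y <= 3 now holds, so the loop exits after 7 iterations.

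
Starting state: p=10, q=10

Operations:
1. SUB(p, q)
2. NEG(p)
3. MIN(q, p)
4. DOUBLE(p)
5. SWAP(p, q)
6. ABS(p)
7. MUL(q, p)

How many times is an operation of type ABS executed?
1

Counting ABS operations:
Step 6: ABS(p) ← ABS
Total: 1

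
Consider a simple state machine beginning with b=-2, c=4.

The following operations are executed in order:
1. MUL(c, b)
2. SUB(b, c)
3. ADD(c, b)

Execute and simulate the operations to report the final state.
{b: 6, c: -2}

Step-by-step execution:
Initial: b=-2, c=4
After step 1 (MUL(c, b)): b=-2, c=-8
After step 2 (SUB(b, c)): b=6, c=-8
After step 3 (ADD(c, b)): b=6, c=-2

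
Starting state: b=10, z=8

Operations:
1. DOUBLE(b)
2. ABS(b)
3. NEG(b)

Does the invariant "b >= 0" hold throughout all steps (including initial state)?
No, violated after step 3

The invariant is violated after step 3.

State at each step:
Initial: b=10, z=8
After step 1: b=20, z=8
After step 2: b=20, z=8
After step 3: b=-20, z=8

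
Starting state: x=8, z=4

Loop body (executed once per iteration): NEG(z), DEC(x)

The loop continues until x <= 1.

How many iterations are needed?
7

Tracing iterations:
Initial: x=8, z=4
After iteration 1: x=7, z=-4
After iteration 2: x=6, z=4
After iteration 3: x=5, z=-4
After iteration 4: x=4, z=4
After iteration 5: x=3, z=-4
After iteration 6: x=2, z=4
After iteration 7: x=1, z=-4
x <= 1 now holds, so the loop exits after 7 iterations.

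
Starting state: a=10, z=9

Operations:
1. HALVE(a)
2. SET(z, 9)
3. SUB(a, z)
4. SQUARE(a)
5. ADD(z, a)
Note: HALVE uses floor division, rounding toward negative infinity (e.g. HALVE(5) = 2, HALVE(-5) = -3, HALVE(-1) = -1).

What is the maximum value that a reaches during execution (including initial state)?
16

Values of a at each step:
Initial: a = 10
After step 1: a = 5
After step 2: a = 5
After step 3: a = -4
After step 4: a = 16 ← maximum
After step 5: a = 16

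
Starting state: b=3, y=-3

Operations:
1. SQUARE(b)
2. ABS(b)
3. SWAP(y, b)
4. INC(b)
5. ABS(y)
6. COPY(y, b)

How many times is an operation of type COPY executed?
1

Counting COPY operations:
Step 6: COPY(y, b) ← COPY
Total: 1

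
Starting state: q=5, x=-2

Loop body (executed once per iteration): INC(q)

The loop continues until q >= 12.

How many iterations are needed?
7

Tracing iterations:
Initial: q=5, x=-2
After iteration 1: q=6, x=-2
After iteration 2: q=7, x=-2
After iteration 3: q=8, x=-2
After iteration 4: q=9, x=-2
After iteration 5: q=10, x=-2
After iteration 6: q=11, x=-2
After iteration 7: q=12, x=-2
q >= 12 now holds, so the loop exits after 7 iterations.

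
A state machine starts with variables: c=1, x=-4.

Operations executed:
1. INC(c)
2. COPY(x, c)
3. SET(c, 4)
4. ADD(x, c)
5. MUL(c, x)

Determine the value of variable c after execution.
c = 24

Tracing execution:
Step 1: INC(c) → c = 2
Step 2: COPY(x, c) → c = 2
Step 3: SET(c, 4) → c = 4
Step 4: ADD(x, c) → c = 4
Step 5: MUL(c, x) → c = 24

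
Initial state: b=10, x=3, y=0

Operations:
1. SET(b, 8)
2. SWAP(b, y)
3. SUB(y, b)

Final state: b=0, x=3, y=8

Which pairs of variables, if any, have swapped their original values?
None

Comparing initial and final values:
y: 0 → 8
x: 3 → 3
b: 10 → 0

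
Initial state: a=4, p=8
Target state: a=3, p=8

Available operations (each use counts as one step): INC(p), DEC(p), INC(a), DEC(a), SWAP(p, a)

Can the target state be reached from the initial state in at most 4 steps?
Yes

Path (1 step): DEC(a)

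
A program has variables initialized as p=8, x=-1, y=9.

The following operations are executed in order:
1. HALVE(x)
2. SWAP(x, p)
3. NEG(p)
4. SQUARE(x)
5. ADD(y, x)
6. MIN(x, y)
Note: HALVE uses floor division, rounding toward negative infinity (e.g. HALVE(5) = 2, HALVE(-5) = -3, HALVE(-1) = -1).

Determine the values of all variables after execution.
{p: 1, x: 64, y: 73}

Step-by-step execution:
Initial: p=8, x=-1, y=9
After step 1 (HALVE(x)): p=8, x=-1, y=9
After step 2 (SWAP(x, p)): p=-1, x=8, y=9
After step 3 (NEG(p)): p=1, x=8, y=9
After step 4 (SQUARE(x)): p=1, x=64, y=9
After step 5 (ADD(y, x)): p=1, x=64, y=73
After step 6 (MIN(x, y)): p=1, x=64, y=73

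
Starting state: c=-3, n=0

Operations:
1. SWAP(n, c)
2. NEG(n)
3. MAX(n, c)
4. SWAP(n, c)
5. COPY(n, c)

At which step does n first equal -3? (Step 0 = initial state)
Step 1

Tracing n:
Initial: n = 0
After step 1: n = -3 ← first occurrence
After step 2: n = 3
After step 3: n = 3
After step 4: n = 0
After step 5: n = 3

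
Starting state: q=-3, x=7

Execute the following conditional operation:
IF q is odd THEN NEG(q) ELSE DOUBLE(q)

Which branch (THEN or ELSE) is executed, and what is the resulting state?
Branch: THEN, Final state: q=3, x=7

Evaluating condition: q is odd
Condition is True, so THEN branch executes
After NEG(q): q=3, x=7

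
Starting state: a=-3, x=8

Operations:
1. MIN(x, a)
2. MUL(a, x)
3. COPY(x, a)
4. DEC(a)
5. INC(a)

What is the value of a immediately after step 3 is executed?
a = 9

Tracing a through execution:
Initial: a = -3
After step 1 (MIN(x, a)): a = -3
After step 2 (MUL(a, x)): a = 9
After step 3 (COPY(x, a)): a = 9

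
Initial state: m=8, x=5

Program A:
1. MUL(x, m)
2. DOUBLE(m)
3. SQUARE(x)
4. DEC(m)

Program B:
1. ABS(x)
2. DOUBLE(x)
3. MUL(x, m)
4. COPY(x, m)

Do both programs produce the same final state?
No

Program A final state: m=15, x=1600
Program B final state: m=8, x=8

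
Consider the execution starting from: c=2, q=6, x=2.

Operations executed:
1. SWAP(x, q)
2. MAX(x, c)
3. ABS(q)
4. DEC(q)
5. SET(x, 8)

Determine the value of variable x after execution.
x = 8

Tracing execution:
Step 1: SWAP(x, q) → x = 6
Step 2: MAX(x, c) → x = 6
Step 3: ABS(q) → x = 6
Step 4: DEC(q) → x = 6
Step 5: SET(x, 8) → x = 8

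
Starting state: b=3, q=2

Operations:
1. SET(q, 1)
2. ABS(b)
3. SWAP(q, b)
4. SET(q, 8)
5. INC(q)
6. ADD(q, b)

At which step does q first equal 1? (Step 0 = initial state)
Step 1

Tracing q:
Initial: q = 2
After step 1: q = 1 ← first occurrence
After step 2: q = 1
After step 3: q = 3
After step 4: q = 8
After step 5: q = 9
After step 6: q = 10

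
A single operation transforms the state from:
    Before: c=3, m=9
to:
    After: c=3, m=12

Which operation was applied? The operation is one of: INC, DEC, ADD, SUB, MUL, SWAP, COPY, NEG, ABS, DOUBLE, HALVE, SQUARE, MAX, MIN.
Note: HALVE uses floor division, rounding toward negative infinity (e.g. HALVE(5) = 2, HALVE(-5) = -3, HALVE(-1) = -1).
ADD(m, c)

Analyzing the change:
Before: c=3, m=9
After: c=3, m=12
Variable m changed from 9 to 12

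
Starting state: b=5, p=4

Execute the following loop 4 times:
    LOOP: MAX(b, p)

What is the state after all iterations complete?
b=5, p=4

Iteration trace:
Start: b=5, p=4
After iteration 1: b=5, p=4
After iteration 2: b=5, p=4
After iteration 3: b=5, p=4
After iteration 4: b=5, p=4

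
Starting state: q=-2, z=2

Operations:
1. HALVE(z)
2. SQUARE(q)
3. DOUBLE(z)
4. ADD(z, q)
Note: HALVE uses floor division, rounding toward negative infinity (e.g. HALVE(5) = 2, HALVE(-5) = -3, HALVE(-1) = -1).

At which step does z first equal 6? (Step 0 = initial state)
Step 4

Tracing z:
Initial: z = 2
After step 1: z = 1
After step 2: z = 1
After step 3: z = 2
After step 4: z = 6 ← first occurrence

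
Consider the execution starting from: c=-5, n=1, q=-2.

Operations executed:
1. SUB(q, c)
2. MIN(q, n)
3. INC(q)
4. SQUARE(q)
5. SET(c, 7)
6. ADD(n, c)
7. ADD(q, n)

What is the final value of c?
c = 7

Tracing execution:
Step 1: SUB(q, c) → c = -5
Step 2: MIN(q, n) → c = -5
Step 3: INC(q) → c = -5
Step 4: SQUARE(q) → c = -5
Step 5: SET(c, 7) → c = 7
Step 6: ADD(n, c) → c = 7
Step 7: ADD(q, n) → c = 7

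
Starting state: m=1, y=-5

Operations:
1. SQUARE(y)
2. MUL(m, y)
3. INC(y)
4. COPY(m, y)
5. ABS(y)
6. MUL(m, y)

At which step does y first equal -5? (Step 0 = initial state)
Step 0

Tracing y:
Initial: y = -5 ← first occurrence
After step 1: y = 25
After step 2: y = 25
After step 3: y = 26
After step 4: y = 26
After step 5: y = 26
After step 6: y = 26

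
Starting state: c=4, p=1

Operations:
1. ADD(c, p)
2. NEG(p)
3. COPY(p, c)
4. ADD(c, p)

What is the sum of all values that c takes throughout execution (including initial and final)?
29

Values of c at each step:
Initial: c = 4
After step 1: c = 5
After step 2: c = 5
After step 3: c = 5
After step 4: c = 10
Sum = 4 + 5 + 5 + 5 + 10 = 29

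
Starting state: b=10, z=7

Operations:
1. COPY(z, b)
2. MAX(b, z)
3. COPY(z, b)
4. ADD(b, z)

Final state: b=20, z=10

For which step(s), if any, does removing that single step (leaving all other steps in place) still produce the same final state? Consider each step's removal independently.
Step(s) 1, 2, 3

Testing removal of each single step:
Without step 1: final = b=20, z=10 (same)
Without step 2: final = b=20, z=10 (same)
Without step 3: final = b=20, z=10 (same)
Without step 4: final = b=10, z=10 (different)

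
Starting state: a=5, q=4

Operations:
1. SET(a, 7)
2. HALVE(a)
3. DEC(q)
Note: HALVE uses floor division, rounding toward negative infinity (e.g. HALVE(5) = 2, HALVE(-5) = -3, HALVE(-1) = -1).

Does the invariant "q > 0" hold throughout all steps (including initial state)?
Yes

The invariant holds at every step.

State at each step:
Initial: a=5, q=4
After step 1: a=7, q=4
After step 2: a=3, q=4
After step 3: a=3, q=3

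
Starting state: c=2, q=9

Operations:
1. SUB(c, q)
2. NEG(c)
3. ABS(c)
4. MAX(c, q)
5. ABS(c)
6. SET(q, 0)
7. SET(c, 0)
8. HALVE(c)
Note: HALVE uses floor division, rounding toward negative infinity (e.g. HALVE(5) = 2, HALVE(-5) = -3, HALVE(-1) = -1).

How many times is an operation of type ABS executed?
2

Counting ABS operations:
Step 3: ABS(c) ← ABS
Step 5: ABS(c) ← ABS
Total: 2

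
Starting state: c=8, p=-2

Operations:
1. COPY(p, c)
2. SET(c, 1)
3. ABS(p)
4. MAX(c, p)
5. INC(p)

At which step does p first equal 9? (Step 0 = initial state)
Step 5

Tracing p:
Initial: p = -2
After step 1: p = 8
After step 2: p = 8
After step 3: p = 8
After step 4: p = 8
After step 5: p = 9 ← first occurrence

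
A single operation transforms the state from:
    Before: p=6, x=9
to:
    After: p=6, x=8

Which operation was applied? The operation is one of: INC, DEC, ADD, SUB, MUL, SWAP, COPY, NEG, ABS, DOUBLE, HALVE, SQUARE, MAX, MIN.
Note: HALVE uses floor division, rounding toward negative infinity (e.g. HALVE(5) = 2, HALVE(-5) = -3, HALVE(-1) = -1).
DEC(x)

Analyzing the change:
Before: p=6, x=9
After: p=6, x=8
Variable x changed from 9 to 8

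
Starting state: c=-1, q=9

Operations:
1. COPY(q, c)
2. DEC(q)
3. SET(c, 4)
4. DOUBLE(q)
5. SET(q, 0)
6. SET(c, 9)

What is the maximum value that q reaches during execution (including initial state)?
9

Values of q at each step:
Initial: q = 9 ← maximum
After step 1: q = -1
After step 2: q = -2
After step 3: q = -2
After step 4: q = -4
After step 5: q = 0
After step 6: q = 0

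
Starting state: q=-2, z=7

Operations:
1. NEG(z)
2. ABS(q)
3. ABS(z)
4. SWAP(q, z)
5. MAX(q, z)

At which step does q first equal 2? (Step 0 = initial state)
Step 2

Tracing q:
Initial: q = -2
After step 1: q = -2
After step 2: q = 2 ← first occurrence
After step 3: q = 2
After step 4: q = 7
After step 5: q = 7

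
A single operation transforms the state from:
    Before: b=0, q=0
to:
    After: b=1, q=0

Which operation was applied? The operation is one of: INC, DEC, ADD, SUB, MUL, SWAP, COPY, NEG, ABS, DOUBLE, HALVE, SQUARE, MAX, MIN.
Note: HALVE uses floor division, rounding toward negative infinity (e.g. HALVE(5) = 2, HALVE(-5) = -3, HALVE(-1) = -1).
INC(b)

Analyzing the change:
Before: b=0, q=0
After: b=1, q=0
Variable b changed from 0 to 1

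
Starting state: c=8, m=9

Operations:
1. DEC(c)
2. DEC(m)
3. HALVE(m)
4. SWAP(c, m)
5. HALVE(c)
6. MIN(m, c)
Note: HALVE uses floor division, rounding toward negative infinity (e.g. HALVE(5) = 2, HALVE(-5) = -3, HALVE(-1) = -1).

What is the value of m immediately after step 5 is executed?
m = 7

Tracing m through execution:
Initial: m = 9
After step 1 (DEC(c)): m = 9
After step 2 (DEC(m)): m = 8
After step 3 (HALVE(m)): m = 4
After step 4 (SWAP(c, m)): m = 7
After step 5 (HALVE(c)): m = 7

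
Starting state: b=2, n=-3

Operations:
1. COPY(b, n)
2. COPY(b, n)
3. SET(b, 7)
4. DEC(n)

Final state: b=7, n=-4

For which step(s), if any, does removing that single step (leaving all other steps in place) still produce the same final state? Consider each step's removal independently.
Step(s) 1, 2

Testing removal of each single step:
Without step 1: final = b=7, n=-4 (same)
Without step 2: final = b=7, n=-4 (same)
Without step 3: final = b=-3, n=-4 (different)
Without step 4: final = b=7, n=-3 (different)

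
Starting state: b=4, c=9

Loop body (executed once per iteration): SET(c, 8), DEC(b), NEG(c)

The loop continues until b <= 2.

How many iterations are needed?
2

Tracing iterations:
Initial: b=4, c=9
After iteration 1: b=3, c=-8
After iteration 2: b=2, c=-8
b <= 2 now holds, so the loop exits after 2 iterations.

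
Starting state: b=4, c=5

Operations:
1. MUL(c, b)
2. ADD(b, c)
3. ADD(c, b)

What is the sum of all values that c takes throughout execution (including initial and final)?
89

Values of c at each step:
Initial: c = 5
After step 1: c = 20
After step 2: c = 20
After step 3: c = 44
Sum = 5 + 20 + 20 + 44 = 89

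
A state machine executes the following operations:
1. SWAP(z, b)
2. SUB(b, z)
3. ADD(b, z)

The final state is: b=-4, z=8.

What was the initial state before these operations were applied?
b=8, z=-4

Working backwards:
Final state: b=-4, z=8
Before step 3 (ADD(b, z)): b=-12, z=8
Before step 2 (SUB(b, z)): b=-4, z=8
Before step 1 (SWAP(z, b)): b=8, z=-4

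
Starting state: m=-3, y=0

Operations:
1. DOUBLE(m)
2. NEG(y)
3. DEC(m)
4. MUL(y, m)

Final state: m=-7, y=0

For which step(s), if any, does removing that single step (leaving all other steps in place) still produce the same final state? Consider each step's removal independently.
Step(s) 2, 4

Testing removal of each single step:
Without step 1: final = m=-4, y=0 (different)
Without step 2: final = m=-7, y=0 (same)
Without step 3: final = m=-6, y=0 (different)
Without step 4: final = m=-7, y=0 (same)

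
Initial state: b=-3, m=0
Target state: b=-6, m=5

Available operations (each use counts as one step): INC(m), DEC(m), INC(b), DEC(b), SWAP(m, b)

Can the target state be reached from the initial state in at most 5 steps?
No

The target state cannot be reached within 5 steps.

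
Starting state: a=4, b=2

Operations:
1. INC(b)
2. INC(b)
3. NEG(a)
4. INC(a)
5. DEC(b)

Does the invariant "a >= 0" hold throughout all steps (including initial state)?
No, violated after step 3

The invariant is violated after step 3.

State at each step:
Initial: a=4, b=2
After step 1: a=4, b=3
After step 2: a=4, b=4
After step 3: a=-4, b=4
After step 4: a=-3, b=4
After step 5: a=-3, b=3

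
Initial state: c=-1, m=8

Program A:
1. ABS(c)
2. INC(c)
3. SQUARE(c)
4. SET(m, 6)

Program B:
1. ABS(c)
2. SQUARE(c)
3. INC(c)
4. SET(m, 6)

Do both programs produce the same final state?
No

Program A final state: c=4, m=6
Program B final state: c=2, m=6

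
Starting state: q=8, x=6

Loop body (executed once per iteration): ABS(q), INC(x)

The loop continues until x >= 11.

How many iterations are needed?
5

Tracing iterations:
Initial: q=8, x=6
After iteration 1: q=8, x=7
After iteration 2: q=8, x=8
After iteration 3: q=8, x=9
After iteration 4: q=8, x=10
After iteration 5: q=8, x=11
x >= 11 now holds, so the loop exits after 5 iterations.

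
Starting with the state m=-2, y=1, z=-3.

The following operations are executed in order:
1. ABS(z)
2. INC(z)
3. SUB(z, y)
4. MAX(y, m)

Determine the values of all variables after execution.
{m: -2, y: 1, z: 3}

Step-by-step execution:
Initial: m=-2, y=1, z=-3
After step 1 (ABS(z)): m=-2, y=1, z=3
After step 2 (INC(z)): m=-2, y=1, z=4
After step 3 (SUB(z, y)): m=-2, y=1, z=3
After step 4 (MAX(y, m)): m=-2, y=1, z=3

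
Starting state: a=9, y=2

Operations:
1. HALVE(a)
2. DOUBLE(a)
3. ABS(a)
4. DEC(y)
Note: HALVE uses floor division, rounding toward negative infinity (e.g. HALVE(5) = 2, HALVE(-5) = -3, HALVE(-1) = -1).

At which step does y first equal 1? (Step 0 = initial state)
Step 4

Tracing y:
Initial: y = 2
After step 1: y = 2
After step 2: y = 2
After step 3: y = 2
After step 4: y = 1 ← first occurrence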